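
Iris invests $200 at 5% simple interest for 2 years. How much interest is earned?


Use the formula I = P x R x T / 100
P x R x T = 200 x 5 x 2 = 2000
I = 2000 / 100 = $20

$20


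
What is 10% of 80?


Convert percentage to decimal:
10% = 0.1
Multiply:
80 x 0.1 = 8

8


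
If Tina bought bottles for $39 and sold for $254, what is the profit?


Selling price = $254
Cost price = $39
Profit = selling price - cost price:
Profit = $254 - $39 = $215

$215


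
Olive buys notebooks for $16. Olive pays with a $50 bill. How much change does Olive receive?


Start with the amount paid:
$50
Subtract the price:
$50 - $16 = $34

$34


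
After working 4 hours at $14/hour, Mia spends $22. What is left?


Calculate earnings:
4 x $14 = $56
Subtract spending:
$56 - $22 = $34

$34


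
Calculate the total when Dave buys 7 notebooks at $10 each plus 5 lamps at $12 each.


Cost of notebooks:
7 x $10 = $70
Cost of lamps:
5 x $12 = $60
Add both:
$70 + $60 = $130

$130


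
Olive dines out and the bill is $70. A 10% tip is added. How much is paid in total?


Calculate the tip:
10% of $70 = $7
Add tip to meal cost:
$70 + $7 = $77

$77


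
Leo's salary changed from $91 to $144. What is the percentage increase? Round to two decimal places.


Find the absolute change:
|144 - 91| = 53
Divide by original and multiply by 100:
53 / 91 x 100 = 58.2417...% ≈ 58.24%

58.24%


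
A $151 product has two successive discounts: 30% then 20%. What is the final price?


First discount:
30% of $151 = $45.30
Price after first discount:
$151 - $45.30 = $105.70
Second discount:
20% of $105.70 = $21.14
Final price:
$105.70 - $21.14 = $84.56

$84.56


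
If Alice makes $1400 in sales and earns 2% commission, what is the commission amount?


Convert rate to decimal:
2% = 0.02
Multiply by sales:
$1400 x 0.02 = $28

$28


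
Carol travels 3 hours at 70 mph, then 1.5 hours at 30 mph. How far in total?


Leg 1 distance:
70 x 3 = 210 miles
Leg 2 distance:
30 x 1.5 = 45 miles
Total distance:
210 + 45 = 255 miles

255 miles


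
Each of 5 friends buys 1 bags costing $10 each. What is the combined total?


Cost per person:
1 x $10 = $10
Group total:
5 x $10 = $50

$50


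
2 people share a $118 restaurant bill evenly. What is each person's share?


Total bill: $118
Number of people: 2
Each pays: $118 / 2 = $59

$59


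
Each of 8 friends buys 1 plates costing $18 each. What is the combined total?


Cost per person:
1 x $18 = $18
Group total:
8 x $18 = $144

$144


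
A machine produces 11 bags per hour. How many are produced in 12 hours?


Production rate: 11 bags per hour
Time: 12 hours
Total: 11 x 12 = 132 bags

132 bags


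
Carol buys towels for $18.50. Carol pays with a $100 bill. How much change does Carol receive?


Start with the amount paid:
$100
Subtract the price:
$100 - $18.50 = $81.50

$81.50


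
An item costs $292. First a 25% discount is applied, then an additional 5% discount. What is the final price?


First discount:
25% of $292 = $73
Price after first discount:
$292 - $73 = $219
Second discount:
5% of $219 = $10.95
Final price:
$219 - $10.95 = $208.05

$208.05


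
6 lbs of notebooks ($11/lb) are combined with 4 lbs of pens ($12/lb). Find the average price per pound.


Cost of notebooks:
6 x $11 = $66
Cost of pens:
4 x $12 = $48
Total cost: $66 + $48 = $114
Total weight: 10 lbs
Average: $114 / 10 = $11.40/lb

$11.40/lb


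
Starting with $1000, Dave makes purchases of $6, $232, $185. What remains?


Add up expenses:
$6 + $232 + $185 = $423
Subtract from budget:
$1000 - $423 = $577

$577


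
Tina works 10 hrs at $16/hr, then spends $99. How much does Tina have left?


Calculate earnings:
10 x $16 = $160
Subtract spending:
$160 - $99 = $61

$61


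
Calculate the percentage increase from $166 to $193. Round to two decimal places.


Find the absolute change:
|193 - 166| = 27
Divide by original and multiply by 100:
27 / 166 x 100 = 16.2650...% ≈ 16.27%

16.27%


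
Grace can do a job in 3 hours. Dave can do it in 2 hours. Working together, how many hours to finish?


Grace's rate: 1/3 of the job per hour
Dave's rate: 1/2 of the job per hour
Combined rate: 1/3 + 1/2 = 5/6 per hour
Time = 1 / (5/6) = 6/5 = 1.2 hours

1.2 hours


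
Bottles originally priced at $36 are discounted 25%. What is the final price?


Calculate the discount amount:
25% of $36 = $9
Subtract from original:
$36 - $9 = $27

$27


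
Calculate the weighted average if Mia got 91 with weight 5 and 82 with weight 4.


Weighted sum:
5 x 91 + 4 x 82 = 783
Total weight:
5 + 4 = 9
Weighted average:
783 / 9 = 87

87


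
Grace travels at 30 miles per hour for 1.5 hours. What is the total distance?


Use the formula: distance = speed x time
Speed = 30 mph, Time = 1.5 hours
30 x 1.5 = 45 miles

45 miles


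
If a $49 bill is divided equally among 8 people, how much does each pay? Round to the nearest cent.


Total bill: $49
Number of people: 8
Each pays: $49 / 8 = $6.125 ≈ $6.13

$6.13


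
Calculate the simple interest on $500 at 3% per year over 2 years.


Use the formula I = P x R x T / 100
P x R x T = 500 x 3 x 2 = 3000
I = 3000 / 100 = $30

$30


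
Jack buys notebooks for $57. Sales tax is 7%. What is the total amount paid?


Calculate the tax:
7% of $57 = $3.99
Add tax to price:
$57 + $3.99 = $60.99

$60.99


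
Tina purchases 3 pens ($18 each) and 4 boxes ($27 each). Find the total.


Cost of pens:
3 x $18 = $54
Cost of boxes:
4 x $27 = $108
Add both:
$54 + $108 = $162

$162


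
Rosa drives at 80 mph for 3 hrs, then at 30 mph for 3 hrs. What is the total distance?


Leg 1 distance:
80 x 3 = 240 miles
Leg 2 distance:
30 x 3 = 90 miles
Total distance:
240 + 90 = 330 miles

330 miles


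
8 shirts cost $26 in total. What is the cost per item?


Total cost: $26
Number of items: 8
Unit price: $26 / 8 = $3.25

$3.25


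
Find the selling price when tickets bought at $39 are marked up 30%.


Calculate the markup amount:
30% of $39 = $11.70
Add to cost:
$39 + $11.70 = $50.70

$50.70


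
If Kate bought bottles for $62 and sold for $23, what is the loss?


Selling price = $23
Cost price = $62
Loss = cost price - selling price:
Loss = $62 - $23 = $39

$39


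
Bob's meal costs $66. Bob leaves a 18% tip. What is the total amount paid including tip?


Calculate the tip:
18% of $66 = $11.88
Add tip to meal cost:
$66 + $11.88 = $77.88

$77.88


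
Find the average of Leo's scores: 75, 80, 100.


Add the scores:
75 + 80 + 100 = 255
Divide by the number of tests:
255 / 3 = 85

85


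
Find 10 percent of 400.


Convert percentage to decimal:
10% = 0.1
Multiply:
400 x 0.1 = 40

40


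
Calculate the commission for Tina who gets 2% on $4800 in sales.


Convert rate to decimal:
2% = 0.02
Multiply by sales:
$4800 x 0.02 = $96

$96


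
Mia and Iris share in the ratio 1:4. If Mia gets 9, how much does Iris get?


Find the multiplier:
9 / 1 = 9
Apply to Iris's share:
4 x 9 = 36

36


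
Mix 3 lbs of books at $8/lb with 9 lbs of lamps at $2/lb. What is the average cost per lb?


Cost of books:
3 x $8 = $24
Cost of lamps:
9 x $2 = $18
Total cost: $24 + $18 = $42
Total weight: 12 lbs
Average: $42 / 12 = $3.50/lb

$3.50/lb


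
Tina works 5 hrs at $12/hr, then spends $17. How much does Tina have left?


Calculate earnings:
5 x $12 = $60
Subtract spending:
$60 - $17 = $43

$43


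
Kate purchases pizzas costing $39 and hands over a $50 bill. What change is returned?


Start with the amount paid:
$50
Subtract the price:
$50 - $39 = $11

$11


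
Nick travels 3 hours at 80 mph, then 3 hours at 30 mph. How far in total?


Leg 1 distance:
80 x 3 = 240 miles
Leg 2 distance:
30 x 3 = 90 miles
Total distance:
240 + 90 = 330 miles

330 miles


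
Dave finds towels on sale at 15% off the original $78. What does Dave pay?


Calculate the discount amount:
15% of $78 = $11.70
Subtract from original:
$78 - $11.70 = $66.30

$66.30


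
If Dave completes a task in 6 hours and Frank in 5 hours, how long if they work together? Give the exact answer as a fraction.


Dave's rate: 1/6 of the job per hour
Frank's rate: 1/5 of the job per hour
Combined rate: 1/6 + 1/5 = 11/30 per hour
Time = 1 / (11/30) = 30/11 hours (≈ 2.73 hours)

30/11 hours


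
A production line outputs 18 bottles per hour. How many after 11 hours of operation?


Production rate: 18 bottles per hour
Time: 11 hours
Total: 18 x 11 = 198 bottles

198 bottles


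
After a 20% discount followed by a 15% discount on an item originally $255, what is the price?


First discount:
20% of $255 = $51
Price after first discount:
$255 - $51 = $204
Second discount:
15% of $204 = $30.60
Final price:
$204 - $30.60 = $173.40

$173.40


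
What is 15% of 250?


Convert percentage to decimal:
15% = 0.15
Multiply:
250 x 0.15 = 37.5

37.5


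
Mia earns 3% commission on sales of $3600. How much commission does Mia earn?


Convert rate to decimal:
3% = 0.03
Multiply by sales:
$3600 x 0.03 = $108

$108


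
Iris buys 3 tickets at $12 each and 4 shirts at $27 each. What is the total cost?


Cost of tickets:
3 x $12 = $36
Cost of shirts:
4 x $27 = $108
Add both:
$36 + $108 = $144

$144


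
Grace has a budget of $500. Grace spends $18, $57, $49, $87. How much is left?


Add up expenses:
$18 + $57 + $49 + $87 = $211
Subtract from budget:
$500 - $211 = $289

$289


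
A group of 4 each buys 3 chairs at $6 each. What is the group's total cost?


Cost per person:
3 x $6 = $18
Group total:
4 x $18 = $72

$72


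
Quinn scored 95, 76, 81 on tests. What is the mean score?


Add the scores:
95 + 76 + 81 = 252
Divide by the number of tests:
252 / 3 = 84

84


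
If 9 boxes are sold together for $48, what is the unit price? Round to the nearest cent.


Total cost: $48
Number of items: 9
Unit price: $48 / 9 = $5.3333... ≈ $5.33

$5.33


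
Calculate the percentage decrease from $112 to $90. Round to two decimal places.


Find the absolute change:
|90 - 112| = 22
Divide by original and multiply by 100:
22 / 112 x 100 = 19.6428...% ≈ 19.64%

19.64%


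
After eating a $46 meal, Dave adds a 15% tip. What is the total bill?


Calculate the tip:
15% of $46 = $6.90
Add tip to meal cost:
$46 + $6.90 = $52.90

$52.90


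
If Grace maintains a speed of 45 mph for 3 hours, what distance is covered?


Use the formula: distance = speed x time
Speed = 45 mph, Time = 3 hours
45 x 3 = 135 miles

135 miles


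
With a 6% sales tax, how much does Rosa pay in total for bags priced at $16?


Calculate the tax:
6% of $16 = $0.96
Add tax to price:
$16 + $0.96 = $16.96

$16.96


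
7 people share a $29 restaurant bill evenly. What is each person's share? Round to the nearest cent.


Total bill: $29
Number of people: 7
Each pays: $29 / 7 = $4.1428... ≈ $4.14

$4.14


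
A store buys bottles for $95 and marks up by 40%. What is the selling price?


Calculate the markup amount:
40% of $95 = $38
Add to cost:
$95 + $38 = $133

$133


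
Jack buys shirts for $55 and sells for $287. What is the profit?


Selling price = $287
Cost price = $55
Profit = selling price - cost price:
Profit = $287 - $55 = $232

$232


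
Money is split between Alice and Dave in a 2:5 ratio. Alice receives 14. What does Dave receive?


Find the multiplier:
14 / 2 = 7
Apply to Dave's share:
5 x 7 = 35

35


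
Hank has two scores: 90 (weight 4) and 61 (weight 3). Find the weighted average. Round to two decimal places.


Weighted sum:
4 x 90 + 3 x 61 = 543
Total weight:
4 + 3 = 7
Weighted average:
543 / 7 = 77.5714... ≈ 77.57

77.57


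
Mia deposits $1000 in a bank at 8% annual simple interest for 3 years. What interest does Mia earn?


Use the formula I = P x R x T / 100
P x R x T = 1000 x 8 x 3 = 24000
I = 24000 / 100 = $240

$240


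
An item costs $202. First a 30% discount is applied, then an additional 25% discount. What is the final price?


First discount:
30% of $202 = $60.60
Price after first discount:
$202 - $60.60 = $141.40
Second discount:
25% of $141.40 = $35.35
Final price:
$141.40 - $35.35 = $106.05

$106.05


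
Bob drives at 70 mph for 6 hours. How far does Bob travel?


Use the formula: distance = speed x time
Speed = 70 mph, Time = 6 hours
70 x 6 = 420 miles

420 miles


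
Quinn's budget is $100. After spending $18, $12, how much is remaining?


Add up expenses:
$18 + $12 = $30
Subtract from budget:
$100 - $30 = $70

$70


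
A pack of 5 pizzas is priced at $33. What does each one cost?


Total cost: $33
Number of items: 5
Unit price: $33 / 5 = $6.60

$6.60


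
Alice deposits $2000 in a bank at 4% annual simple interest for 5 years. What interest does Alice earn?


Use the formula I = P x R x T / 100
P x R x T = 2000 x 4 x 5 = 40000
I = 40000 / 100 = $400

$400


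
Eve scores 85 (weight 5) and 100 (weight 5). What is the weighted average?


Weighted sum:
5 x 85 + 5 x 100 = 925
Total weight:
5 + 5 = 10
Weighted average:
925 / 10 = 92.5

92.5


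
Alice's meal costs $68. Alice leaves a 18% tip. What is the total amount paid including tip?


Calculate the tip:
18% of $68 = $12.24
Add tip to meal cost:
$68 + $12.24 = $80.24

$80.24


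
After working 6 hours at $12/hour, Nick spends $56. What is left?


Calculate earnings:
6 x $12 = $72
Subtract spending:
$72 - $56 = $16

$16


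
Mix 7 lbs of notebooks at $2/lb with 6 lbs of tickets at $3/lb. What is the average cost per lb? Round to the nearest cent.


Cost of notebooks:
7 x $2 = $14
Cost of tickets:
6 x $3 = $18
Total cost: $14 + $18 = $32
Total weight: 13 lbs
Average: $32 / 13 = $2.4615... ≈ $2.46/lb

$2.46/lb


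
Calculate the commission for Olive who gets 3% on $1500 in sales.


Convert rate to decimal:
3% = 0.03
Multiply by sales:
$1500 x 0.03 = $45

$45


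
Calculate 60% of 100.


Convert percentage to decimal:
60% = 0.6
Multiply:
100 x 0.6 = 60

60


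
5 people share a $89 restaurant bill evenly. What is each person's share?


Total bill: $89
Number of people: 5
Each pays: $89 / 5 = $17.80

$17.80


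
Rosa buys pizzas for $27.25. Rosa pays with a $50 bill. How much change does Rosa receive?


Start with the amount paid:
$50
Subtract the price:
$50 - $27.25 = $22.75

$22.75


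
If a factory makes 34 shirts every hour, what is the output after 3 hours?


Production rate: 34 shirts per hour
Time: 3 hours
Total: 34 x 3 = 102 shirts

102 shirts


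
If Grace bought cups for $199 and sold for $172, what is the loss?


Selling price = $172
Cost price = $199
Loss = cost price - selling price:
Loss = $199 - $172 = $27

$27


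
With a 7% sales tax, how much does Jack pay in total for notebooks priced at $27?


Calculate the tax:
7% of $27 = $1.89
Add tax to price:
$27 + $1.89 = $28.89

$28.89


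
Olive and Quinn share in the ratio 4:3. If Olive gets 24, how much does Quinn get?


Find the multiplier:
24 / 4 = 6
Apply to Quinn's share:
3 x 6 = 18

18


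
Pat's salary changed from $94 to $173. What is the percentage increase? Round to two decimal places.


Find the absolute change:
|173 - 94| = 79
Divide by original and multiply by 100:
79 / 94 x 100 = 84.0425...% ≈ 84.04%

84.04%


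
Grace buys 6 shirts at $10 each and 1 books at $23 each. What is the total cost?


Cost of shirts:
6 x $10 = $60
Cost of books:
1 x $23 = $23
Add both:
$60 + $23 = $83

$83


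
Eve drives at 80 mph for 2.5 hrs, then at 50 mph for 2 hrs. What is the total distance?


Leg 1 distance:
80 x 2.5 = 200 miles
Leg 2 distance:
50 x 2 = 100 miles
Total distance:
200 + 100 = 300 miles

300 miles


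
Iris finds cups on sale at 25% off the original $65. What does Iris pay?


Calculate the discount amount:
25% of $65 = $16.25
Subtract from original:
$65 - $16.25 = $48.75

$48.75


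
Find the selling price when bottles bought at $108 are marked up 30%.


Calculate the markup amount:
30% of $108 = $32.40
Add to cost:
$108 + $32.40 = $140.40

$140.40


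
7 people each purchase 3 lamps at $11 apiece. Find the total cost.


Cost per person:
3 x $11 = $33
Group total:
7 x $33 = $231

$231


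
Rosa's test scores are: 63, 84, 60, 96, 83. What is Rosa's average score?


Add the scores:
63 + 84 + 60 + 96 + 83 = 386
Divide by the number of tests:
386 / 5 = 77.2

77.2


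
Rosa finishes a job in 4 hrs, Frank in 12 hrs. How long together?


Rosa's rate: 1/4 of the job per hour
Frank's rate: 1/12 of the job per hour
Combined rate: 1/4 + 1/12 = 1/3 per hour
Time = 1 / (1/3) = 3 hours

3 hours


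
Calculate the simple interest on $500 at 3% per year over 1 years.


Use the formula I = P x R x T / 100
P x R x T = 500 x 3 x 1 = 1500
I = 1500 / 100 = $15

$15


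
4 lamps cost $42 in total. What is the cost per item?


Total cost: $42
Number of items: 4
Unit price: $42 / 4 = $10.50

$10.50


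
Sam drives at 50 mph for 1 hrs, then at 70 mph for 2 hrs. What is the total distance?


Leg 1 distance:
50 x 1 = 50 miles
Leg 2 distance:
70 x 2 = 140 miles
Total distance:
50 + 140 = 190 miles

190 miles


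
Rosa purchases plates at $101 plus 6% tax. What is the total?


Calculate the tax:
6% of $101 = $6.06
Add tax to price:
$101 + $6.06 = $107.06

$107.06


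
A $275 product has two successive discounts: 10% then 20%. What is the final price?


First discount:
10% of $275 = $27.50
Price after first discount:
$275 - $27.50 = $247.50
Second discount:
20% of $247.50 = $49.50
Final price:
$247.50 - $49.50 = $198

$198


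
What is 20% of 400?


Convert percentage to decimal:
20% = 0.2
Multiply:
400 x 0.2 = 80

80


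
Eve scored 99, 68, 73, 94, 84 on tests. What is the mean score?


Add the scores:
99 + 68 + 73 + 94 + 84 = 418
Divide by the number of tests:
418 / 5 = 83.6

83.6


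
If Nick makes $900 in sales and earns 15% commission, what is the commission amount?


Convert rate to decimal:
15% = 0.15
Multiply by sales:
$900 x 0.15 = $135

$135


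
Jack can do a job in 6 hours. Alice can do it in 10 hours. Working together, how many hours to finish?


Jack's rate: 1/6 of the job per hour
Alice's rate: 1/10 of the job per hour
Combined rate: 1/6 + 1/10 = 4/15 per hour
Time = 1 / (4/15) = 15/4 = 3.75 hours

3.75 hours


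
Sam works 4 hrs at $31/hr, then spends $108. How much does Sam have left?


Calculate earnings:
4 x $31 = $124
Subtract spending:
$124 - $108 = $16

$16


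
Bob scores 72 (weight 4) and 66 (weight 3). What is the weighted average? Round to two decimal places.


Weighted sum:
4 x 72 + 3 x 66 = 486
Total weight:
4 + 3 = 7
Weighted average:
486 / 7 = 69.4285... ≈ 69.43

69.43


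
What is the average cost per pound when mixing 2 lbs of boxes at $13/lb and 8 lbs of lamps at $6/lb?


Cost of boxes:
2 x $13 = $26
Cost of lamps:
8 x $6 = $48
Total cost: $26 + $48 = $74
Total weight: 10 lbs
Average: $74 / 10 = $7.40/lb

$7.40/lb


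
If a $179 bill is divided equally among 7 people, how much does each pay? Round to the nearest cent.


Total bill: $179
Number of people: 7
Each pays: $179 / 7 = $25.5714... ≈ $25.57

$25.57


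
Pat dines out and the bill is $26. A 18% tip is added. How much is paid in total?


Calculate the tip:
18% of $26 = $4.68
Add tip to meal cost:
$26 + $4.68 = $30.68

$30.68


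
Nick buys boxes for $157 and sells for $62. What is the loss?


Selling price = $62
Cost price = $157
Loss = cost price - selling price:
Loss = $157 - $62 = $95

$95


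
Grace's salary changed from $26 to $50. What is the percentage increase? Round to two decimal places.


Find the absolute change:
|50 - 26| = 24
Divide by original and multiply by 100:
24 / 26 x 100 = 92.3076...% ≈ 92.31%

92.31%


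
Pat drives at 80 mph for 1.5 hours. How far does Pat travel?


Use the formula: distance = speed x time
Speed = 80 mph, Time = 1.5 hours
80 x 1.5 = 120 miles

120 miles


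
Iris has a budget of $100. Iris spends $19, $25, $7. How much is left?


Add up expenses:
$19 + $25 + $7 = $51
Subtract from budget:
$100 - $51 = $49

$49


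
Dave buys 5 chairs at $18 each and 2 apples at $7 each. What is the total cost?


Cost of chairs:
5 x $18 = $90
Cost of apples:
2 x $7 = $14
Add both:
$90 + $14 = $104

$104


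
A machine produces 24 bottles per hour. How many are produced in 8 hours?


Production rate: 24 bottles per hour
Time: 8 hours
Total: 24 x 8 = 192 bottles

192 bottles


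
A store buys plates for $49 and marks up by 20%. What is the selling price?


Calculate the markup amount:
20% of $49 = $9.80
Add to cost:
$49 + $9.80 = $58.80

$58.80


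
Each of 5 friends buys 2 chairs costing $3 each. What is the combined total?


Cost per person:
2 x $3 = $6
Group total:
5 x $6 = $30

$30


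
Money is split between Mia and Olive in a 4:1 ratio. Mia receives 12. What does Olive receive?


Find the multiplier:
12 / 4 = 3
Apply to Olive's share:
1 x 3 = 3

3


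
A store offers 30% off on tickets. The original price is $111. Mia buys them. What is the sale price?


Calculate the discount amount:
30% of $111 = $33.30
Subtract from original:
$111 - $33.30 = $77.70

$77.70


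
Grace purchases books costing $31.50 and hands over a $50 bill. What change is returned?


Start with the amount paid:
$50
Subtract the price:
$50 - $31.50 = $18.50

$18.50


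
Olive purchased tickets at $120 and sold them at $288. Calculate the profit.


Selling price = $288
Cost price = $120
Profit = selling price - cost price:
Profit = $288 - $120 = $168

$168


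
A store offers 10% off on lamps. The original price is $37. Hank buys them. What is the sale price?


Calculate the discount amount:
10% of $37 = $3.70
Subtract from original:
$37 - $3.70 = $33.30

$33.30


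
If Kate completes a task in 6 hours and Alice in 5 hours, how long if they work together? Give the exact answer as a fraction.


Kate's rate: 1/6 of the job per hour
Alice's rate: 1/5 of the job per hour
Combined rate: 1/6 + 1/5 = 11/30 per hour
Time = 1 / (11/30) = 30/11 hours (≈ 2.73 hours)

30/11 hours


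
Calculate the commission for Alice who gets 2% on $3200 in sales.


Convert rate to decimal:
2% = 0.02
Multiply by sales:
$3200 x 0.02 = $64

$64


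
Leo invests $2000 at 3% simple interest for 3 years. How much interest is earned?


Use the formula I = P x R x T / 100
P x R x T = 2000 x 3 x 3 = 18000
I = 18000 / 100 = $180

$180


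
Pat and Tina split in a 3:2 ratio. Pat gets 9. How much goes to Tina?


Find the multiplier:
9 / 3 = 3
Apply to Tina's share:
2 x 3 = 6

6


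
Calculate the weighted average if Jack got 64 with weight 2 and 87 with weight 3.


Weighted sum:
2 x 64 + 3 x 87 = 389
Total weight:
2 + 3 = 5
Weighted average:
389 / 5 = 77.8

77.8


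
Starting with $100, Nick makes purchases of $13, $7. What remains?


Add up expenses:
$13 + $7 = $20
Subtract from budget:
$100 - $20 = $80

$80


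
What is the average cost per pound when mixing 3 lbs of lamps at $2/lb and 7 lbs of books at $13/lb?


Cost of lamps:
3 x $2 = $6
Cost of books:
7 x $13 = $91
Total cost: $6 + $91 = $97
Total weight: 10 lbs
Average: $97 / 10 = $9.70/lb

$9.70/lb


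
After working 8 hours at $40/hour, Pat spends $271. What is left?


Calculate earnings:
8 x $40 = $320
Subtract spending:
$320 - $271 = $49

$49


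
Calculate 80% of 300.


Convert percentage to decimal:
80% = 0.8
Multiply:
300 x 0.8 = 240

240


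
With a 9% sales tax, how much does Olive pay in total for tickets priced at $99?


Calculate the tax:
9% of $99 = $8.91
Add tax to price:
$99 + $8.91 = $107.91

$107.91


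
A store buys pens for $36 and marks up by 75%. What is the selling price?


Calculate the markup amount:
75% of $36 = $27
Add to cost:
$36 + $27 = $63

$63


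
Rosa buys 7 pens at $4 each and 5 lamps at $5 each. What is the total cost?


Cost of pens:
7 x $4 = $28
Cost of lamps:
5 x $5 = $25
Add both:
$28 + $25 = $53

$53


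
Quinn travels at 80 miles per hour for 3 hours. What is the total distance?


Use the formula: distance = speed x time
Speed = 80 mph, Time = 3 hours
80 x 3 = 240 miles

240 miles


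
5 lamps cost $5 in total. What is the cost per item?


Total cost: $5
Number of items: 5
Unit price: $5 / 5 = $1

$1


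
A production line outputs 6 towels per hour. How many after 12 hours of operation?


Production rate: 6 towels per hour
Time: 12 hours
Total: 6 x 12 = 72 towels

72 towels


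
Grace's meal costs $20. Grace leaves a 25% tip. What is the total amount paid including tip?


Calculate the tip:
25% of $20 = $5
Add tip to meal cost:
$20 + $5 = $25

$25


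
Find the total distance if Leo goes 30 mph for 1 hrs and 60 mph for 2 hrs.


Leg 1 distance:
30 x 1 = 30 miles
Leg 2 distance:
60 x 2 = 120 miles
Total distance:
30 + 120 = 150 miles

150 miles


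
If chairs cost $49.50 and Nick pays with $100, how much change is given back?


Start with the amount paid:
$100
Subtract the price:
$100 - $49.50 = $50.50

$50.50


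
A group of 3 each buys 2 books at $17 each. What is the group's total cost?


Cost per person:
2 x $17 = $34
Group total:
3 x $34 = $102

$102


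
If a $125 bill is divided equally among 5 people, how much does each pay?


Total bill: $125
Number of people: 5
Each pays: $125 / 5 = $25

$25


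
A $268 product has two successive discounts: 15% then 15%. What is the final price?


First discount:
15% of $268 = $40.20
Price after first discount:
$268 - $40.20 = $227.80
Second discount:
15% of $227.80 = $34.17
Final price:
$227.80 - $34.17 = $193.63

$193.63


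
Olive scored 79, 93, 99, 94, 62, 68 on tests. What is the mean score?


Add the scores:
79 + 93 + 99 + 94 + 62 + 68 = 495
Divide by the number of tests:
495 / 6 = 82.5

82.5


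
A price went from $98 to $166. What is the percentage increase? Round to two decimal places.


Find the absolute change:
|166 - 98| = 68
Divide by original and multiply by 100:
68 / 98 x 100 = 69.3877...% ≈ 69.39%

69.39%


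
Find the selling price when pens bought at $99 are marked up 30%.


Calculate the markup amount:
30% of $99 = $29.70
Add to cost:
$99 + $29.70 = $128.70

$128.70


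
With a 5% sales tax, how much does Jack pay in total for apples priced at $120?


Calculate the tax:
5% of $120 = $6
Add tax to price:
$120 + $6 = $126

$126


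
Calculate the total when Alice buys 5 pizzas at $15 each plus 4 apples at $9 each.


Cost of pizzas:
5 x $15 = $75
Cost of apples:
4 x $9 = $36
Add both:
$75 + $36 = $111

$111


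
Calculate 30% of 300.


Convert percentage to decimal:
30% = 0.3
Multiply:
300 x 0.3 = 90

90


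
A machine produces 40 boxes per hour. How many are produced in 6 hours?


Production rate: 40 boxes per hour
Time: 6 hours
Total: 40 x 6 = 240 boxes

240 boxes


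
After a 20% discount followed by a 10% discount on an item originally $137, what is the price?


First discount:
20% of $137 = $27.40
Price after first discount:
$137 - $27.40 = $109.60
Second discount:
10% of $109.60 = $10.96
Final price:
$109.60 - $10.96 = $98.64

$98.64


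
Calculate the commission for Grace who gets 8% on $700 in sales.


Convert rate to decimal:
8% = 0.08
Multiply by sales:
$700 x 0.08 = $56

$56


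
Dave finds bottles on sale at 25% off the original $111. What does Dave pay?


Calculate the discount amount:
25% of $111 = $27.75
Subtract from original:
$111 - $27.75 = $83.25

$83.25


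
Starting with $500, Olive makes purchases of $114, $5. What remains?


Add up expenses:
$114 + $5 = $119
Subtract from budget:
$500 - $119 = $381

$381


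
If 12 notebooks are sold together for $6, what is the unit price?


Total cost: $6
Number of items: 12
Unit price: $6 / 12 = $0.50

$0.50


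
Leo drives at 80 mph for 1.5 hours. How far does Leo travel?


Use the formula: distance = speed x time
Speed = 80 mph, Time = 1.5 hours
80 x 1.5 = 120 miles

120 miles


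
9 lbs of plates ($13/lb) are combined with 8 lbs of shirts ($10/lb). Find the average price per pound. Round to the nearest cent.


Cost of plates:
9 x $13 = $117
Cost of shirts:
8 x $10 = $80
Total cost: $117 + $80 = $197
Total weight: 17 lbs
Average: $197 / 17 = $11.5882... ≈ $11.59/lb

$11.59/lb


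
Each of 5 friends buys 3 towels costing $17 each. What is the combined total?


Cost per person:
3 x $17 = $51
Group total:
5 x $51 = $255

$255


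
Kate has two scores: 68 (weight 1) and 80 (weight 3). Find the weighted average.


Weighted sum:
1 x 68 + 3 x 80 = 308
Total weight:
1 + 3 = 4
Weighted average:
308 / 4 = 77

77


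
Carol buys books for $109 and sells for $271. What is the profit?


Selling price = $271
Cost price = $109
Profit = selling price - cost price:
Profit = $271 - $109 = $162

$162


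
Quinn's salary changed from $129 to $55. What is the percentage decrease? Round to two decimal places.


Find the absolute change:
|55 - 129| = 74
Divide by original and multiply by 100:
74 / 129 x 100 = 57.3643...% ≈ 57.36%

57.36%


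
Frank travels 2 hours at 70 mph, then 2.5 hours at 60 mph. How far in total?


Leg 1 distance:
70 x 2 = 140 miles
Leg 2 distance:
60 x 2.5 = 150 miles
Total distance:
140 + 150 = 290 miles

290 miles


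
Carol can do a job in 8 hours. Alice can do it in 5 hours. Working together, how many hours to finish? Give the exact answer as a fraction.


Carol's rate: 1/8 of the job per hour
Alice's rate: 1/5 of the job per hour
Combined rate: 1/8 + 1/5 = 13/40 per hour
Time = 1 / (13/40) = 40/13 hours (≈ 3.08 hours)

40/13 hours


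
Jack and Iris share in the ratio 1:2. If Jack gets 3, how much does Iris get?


Find the multiplier:
3 / 1 = 3
Apply to Iris's share:
2 x 3 = 6

6


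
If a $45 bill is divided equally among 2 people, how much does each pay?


Total bill: $45
Number of people: 2
Each pays: $45 / 2 = $22.50

$22.50


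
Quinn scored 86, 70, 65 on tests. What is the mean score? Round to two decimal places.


Add the scores:
86 + 70 + 65 = 221
Divide by the number of tests:
221 / 3 = 73.6666... ≈ 73.67

73.67


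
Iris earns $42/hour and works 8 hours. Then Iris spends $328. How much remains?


Calculate earnings:
8 x $42 = $336
Subtract spending:
$336 - $328 = $8

$8


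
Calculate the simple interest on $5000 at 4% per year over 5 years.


Use the formula I = P x R x T / 100
P x R x T = 5000 x 4 x 5 = 100000
I = 100000 / 100 = $1000

$1000


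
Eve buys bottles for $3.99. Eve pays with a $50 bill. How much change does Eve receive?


Start with the amount paid:
$50
Subtract the price:
$50 - $3.99 = $46.01

$46.01


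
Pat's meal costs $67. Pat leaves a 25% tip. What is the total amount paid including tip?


Calculate the tip:
25% of $67 = $16.75
Add tip to meal cost:
$67 + $16.75 = $83.75

$83.75


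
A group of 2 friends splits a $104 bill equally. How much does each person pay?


Total bill: $104
Number of people: 2
Each pays: $104 / 2 = $52

$52


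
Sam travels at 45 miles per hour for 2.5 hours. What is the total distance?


Use the formula: distance = speed x time
Speed = 45 mph, Time = 2.5 hours
45 x 2.5 = 112.5 miles

112.5 miles


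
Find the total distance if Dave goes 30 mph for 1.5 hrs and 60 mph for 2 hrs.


Leg 1 distance:
30 x 1.5 = 45 miles
Leg 2 distance:
60 x 2 = 120 miles
Total distance:
45 + 120 = 165 miles

165 miles


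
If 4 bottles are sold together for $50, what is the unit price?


Total cost: $50
Number of items: 4
Unit price: $50 / 4 = $12.50

$12.50


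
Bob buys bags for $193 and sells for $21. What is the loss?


Selling price = $21
Cost price = $193
Loss = cost price - selling price:
Loss = $193 - $21 = $172

$172


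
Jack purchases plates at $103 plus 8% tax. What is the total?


Calculate the tax:
8% of $103 = $8.24
Add tax to price:
$103 + $8.24 = $111.24

$111.24


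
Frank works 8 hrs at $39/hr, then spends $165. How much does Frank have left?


Calculate earnings:
8 x $39 = $312
Subtract spending:
$312 - $165 = $147

$147


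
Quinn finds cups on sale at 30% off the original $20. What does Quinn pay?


Calculate the discount amount:
30% of $20 = $6
Subtract from original:
$20 - $6 = $14

$14


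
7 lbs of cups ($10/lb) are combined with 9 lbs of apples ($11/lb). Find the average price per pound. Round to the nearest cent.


Cost of cups:
7 x $10 = $70
Cost of apples:
9 x $11 = $99
Total cost: $70 + $99 = $169
Total weight: 16 lbs
Average: $169 / 16 = $10.5625 ≈ $10.56/lb

$10.56/lb


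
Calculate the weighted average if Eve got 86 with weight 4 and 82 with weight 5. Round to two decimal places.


Weighted sum:
4 x 86 + 5 x 82 = 754
Total weight:
4 + 5 = 9
Weighted average:
754 / 9 = 83.7777... ≈ 83.78

83.78


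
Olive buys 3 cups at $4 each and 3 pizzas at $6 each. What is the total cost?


Cost of cups:
3 x $4 = $12
Cost of pizzas:
3 x $6 = $18
Add both:
$12 + $18 = $30

$30


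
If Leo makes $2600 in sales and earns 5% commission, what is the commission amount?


Convert rate to decimal:
5% = 0.05
Multiply by sales:
$2600 x 0.05 = $130

$130


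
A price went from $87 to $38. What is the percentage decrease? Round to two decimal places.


Find the absolute change:
|38 - 87| = 49
Divide by original and multiply by 100:
49 / 87 x 100 = 56.3218...% ≈ 56.32%

56.32%


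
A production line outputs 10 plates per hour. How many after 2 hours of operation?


Production rate: 10 plates per hour
Time: 2 hours
Total: 10 x 2 = 20 plates

20 plates


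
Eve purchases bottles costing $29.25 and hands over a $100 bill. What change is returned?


Start with the amount paid:
$100
Subtract the price:
$100 - $29.25 = $70.75

$70.75


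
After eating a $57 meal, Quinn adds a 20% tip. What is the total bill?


Calculate the tip:
20% of $57 = $11.40
Add tip to meal cost:
$57 + $11.40 = $68.40

$68.40


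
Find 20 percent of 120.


Convert percentage to decimal:
20% = 0.2
Multiply:
120 x 0.2 = 24

24


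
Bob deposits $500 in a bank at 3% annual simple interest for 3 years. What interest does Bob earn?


Use the formula I = P x R x T / 100
P x R x T = 500 x 3 x 3 = 4500
I = 4500 / 100 = $45

$45


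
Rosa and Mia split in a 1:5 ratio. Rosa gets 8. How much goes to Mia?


Find the multiplier:
8 / 1 = 8
Apply to Mia's share:
5 x 8 = 40

40


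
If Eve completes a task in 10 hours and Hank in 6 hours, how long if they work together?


Eve's rate: 1/10 of the job per hour
Hank's rate: 1/6 of the job per hour
Combined rate: 1/10 + 1/6 = 4/15 per hour
Time = 1 / (4/15) = 15/4 = 3.75 hours

3.75 hours


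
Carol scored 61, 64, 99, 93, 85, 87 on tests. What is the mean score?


Add the scores:
61 + 64 + 99 + 93 + 85 + 87 = 489
Divide by the number of tests:
489 / 6 = 81.5

81.5


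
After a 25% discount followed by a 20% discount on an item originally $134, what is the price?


First discount:
25% of $134 = $33.50
Price after first discount:
$134 - $33.50 = $100.50
Second discount:
20% of $100.50 = $20.10
Final price:
$100.50 - $20.10 = $80.40

$80.40


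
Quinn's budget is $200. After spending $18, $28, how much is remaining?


Add up expenses:
$18 + $28 = $46
Subtract from budget:
$200 - $46 = $154

$154


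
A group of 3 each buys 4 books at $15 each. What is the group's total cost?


Cost per person:
4 x $15 = $60
Group total:
3 x $60 = $180

$180


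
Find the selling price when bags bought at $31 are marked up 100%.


Calculate the markup amount:
100% of $31 = $31
Add to cost:
$31 + $31 = $62

$62


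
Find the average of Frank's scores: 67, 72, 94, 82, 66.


Add the scores:
67 + 72 + 94 + 82 + 66 = 381
Divide by the number of tests:
381 / 5 = 76.2

76.2


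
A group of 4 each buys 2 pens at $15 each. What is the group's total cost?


Cost per person:
2 x $15 = $30
Group total:
4 x $30 = $120

$120


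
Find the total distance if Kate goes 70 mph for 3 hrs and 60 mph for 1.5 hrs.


Leg 1 distance:
70 x 3 = 210 miles
Leg 2 distance:
60 x 1.5 = 90 miles
Total distance:
210 + 90 = 300 miles

300 miles


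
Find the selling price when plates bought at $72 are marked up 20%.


Calculate the markup amount:
20% of $72 = $14.40
Add to cost:
$72 + $14.40 = $86.40

$86.40


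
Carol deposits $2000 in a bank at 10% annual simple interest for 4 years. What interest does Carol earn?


Use the formula I = P x R x T / 100
P x R x T = 2000 x 10 x 4 = 80000
I = 80000 / 100 = $800

$800


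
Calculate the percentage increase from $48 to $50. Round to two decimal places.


Find the absolute change:
|50 - 48| = 2
Divide by original and multiply by 100:
2 / 48 x 100 = 4.1666...% ≈ 4.17%

4.17%


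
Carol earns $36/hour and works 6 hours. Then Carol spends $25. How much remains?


Calculate earnings:
6 x $36 = $216
Subtract spending:
$216 - $25 = $191

$191


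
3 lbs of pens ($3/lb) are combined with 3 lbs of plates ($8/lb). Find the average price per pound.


Cost of pens:
3 x $3 = $9
Cost of plates:
3 x $8 = $24
Total cost: $9 + $24 = $33
Total weight: 6 lbs
Average: $33 / 6 = $5.50/lb

$5.50/lb


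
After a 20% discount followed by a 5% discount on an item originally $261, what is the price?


First discount:
20% of $261 = $52.20
Price after first discount:
$261 - $52.20 = $208.80
Second discount:
5% of $208.80 = $10.44
Final price:
$208.80 - $10.44 = $198.36

$198.36


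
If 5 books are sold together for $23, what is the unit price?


Total cost: $23
Number of items: 5
Unit price: $23 / 5 = $4.60

$4.60


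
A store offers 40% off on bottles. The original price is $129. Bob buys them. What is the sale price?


Calculate the discount amount:
40% of $129 = $51.60
Subtract from original:
$129 - $51.60 = $77.40

$77.40


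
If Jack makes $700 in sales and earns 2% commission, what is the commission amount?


Convert rate to decimal:
2% = 0.02
Multiply by sales:
$700 x 0.02 = $14

$14


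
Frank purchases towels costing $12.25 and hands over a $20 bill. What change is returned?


Start with the amount paid:
$20
Subtract the price:
$20 - $12.25 = $7.75

$7.75


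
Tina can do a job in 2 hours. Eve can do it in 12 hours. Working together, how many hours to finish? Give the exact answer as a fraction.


Tina's rate: 1/2 of the job per hour
Eve's rate: 1/12 of the job per hour
Combined rate: 1/2 + 1/12 = 7/12 per hour
Time = 1 / (7/12) = 12/7 hours (≈ 1.71 hours)

12/7 hours


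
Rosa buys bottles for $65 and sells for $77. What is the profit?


Selling price = $77
Cost price = $65
Profit = selling price - cost price:
Profit = $77 - $65 = $12

$12


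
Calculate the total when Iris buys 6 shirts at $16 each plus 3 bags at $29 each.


Cost of shirts:
6 x $16 = $96
Cost of bags:
3 x $29 = $87
Add both:
$96 + $87 = $183

$183


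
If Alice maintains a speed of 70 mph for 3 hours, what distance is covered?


Use the formula: distance = speed x time
Speed = 70 mph, Time = 3 hours
70 x 3 = 210 miles

210 miles


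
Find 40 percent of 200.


Convert percentage to decimal:
40% = 0.4
Multiply:
200 x 0.4 = 80

80


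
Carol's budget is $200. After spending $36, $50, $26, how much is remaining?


Add up expenses:
$36 + $50 + $26 = $112
Subtract from budget:
$200 - $112 = $88

$88


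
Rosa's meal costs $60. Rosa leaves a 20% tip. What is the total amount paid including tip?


Calculate the tip:
20% of $60 = $12
Add tip to meal cost:
$60 + $12 = $72

$72
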